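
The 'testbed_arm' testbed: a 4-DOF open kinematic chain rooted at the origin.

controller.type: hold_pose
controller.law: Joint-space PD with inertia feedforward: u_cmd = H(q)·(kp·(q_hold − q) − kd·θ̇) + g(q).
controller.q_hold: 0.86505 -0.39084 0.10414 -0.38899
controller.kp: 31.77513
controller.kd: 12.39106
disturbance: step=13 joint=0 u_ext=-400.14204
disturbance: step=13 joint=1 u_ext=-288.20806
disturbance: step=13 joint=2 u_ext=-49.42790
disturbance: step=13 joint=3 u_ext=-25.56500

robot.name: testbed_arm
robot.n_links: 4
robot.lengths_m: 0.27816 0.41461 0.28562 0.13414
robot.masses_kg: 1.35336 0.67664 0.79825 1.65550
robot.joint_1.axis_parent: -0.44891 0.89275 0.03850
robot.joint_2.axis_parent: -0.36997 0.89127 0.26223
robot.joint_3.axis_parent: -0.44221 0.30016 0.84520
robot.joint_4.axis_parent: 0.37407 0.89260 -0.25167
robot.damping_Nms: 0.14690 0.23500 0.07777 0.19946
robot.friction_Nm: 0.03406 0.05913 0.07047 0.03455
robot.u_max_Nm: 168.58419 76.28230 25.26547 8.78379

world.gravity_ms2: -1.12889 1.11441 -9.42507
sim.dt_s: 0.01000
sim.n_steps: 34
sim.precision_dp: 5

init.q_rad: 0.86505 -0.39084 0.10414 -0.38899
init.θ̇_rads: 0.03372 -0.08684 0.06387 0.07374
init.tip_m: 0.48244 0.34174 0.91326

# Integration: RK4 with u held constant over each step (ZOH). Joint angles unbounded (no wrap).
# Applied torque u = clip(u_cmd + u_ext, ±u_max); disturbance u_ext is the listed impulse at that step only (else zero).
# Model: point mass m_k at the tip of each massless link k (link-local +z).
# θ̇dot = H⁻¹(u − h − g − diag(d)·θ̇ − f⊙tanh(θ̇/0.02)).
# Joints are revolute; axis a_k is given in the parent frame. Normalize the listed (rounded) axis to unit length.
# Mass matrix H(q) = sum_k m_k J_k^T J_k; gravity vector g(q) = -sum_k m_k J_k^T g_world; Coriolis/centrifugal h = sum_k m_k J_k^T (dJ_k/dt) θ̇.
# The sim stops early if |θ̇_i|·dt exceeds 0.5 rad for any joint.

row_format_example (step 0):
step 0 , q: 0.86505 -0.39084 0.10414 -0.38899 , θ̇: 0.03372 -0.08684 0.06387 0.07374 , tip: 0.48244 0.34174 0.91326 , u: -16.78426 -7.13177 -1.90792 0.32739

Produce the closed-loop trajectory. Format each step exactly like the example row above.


step 1 , q: 0.86532 -0.39151 0.10452 -0.38868 , θ̇: 0.02104 -0.05152 0.01771 0.00049 , tip: 0.48227 0.34176 0.91330 , u: -16.82462 -7.17623 -1.90379 0.32661
step 2 , q: 0.86549 -0.39193 0.10460 -0.38878 , θ̇: 0.01325 -0.03482 0.00608 -0.01096 , tip: 0.48212 0.34176 0.91334 , u: -16.86224 -7.21641 -1.90475 0.32105
step 3 , q: 0.86559 -0.39222 0.10464 -0.38890 , θ̇: 0.00755 -0.02394 0.00286 -0.00979 , tip: 0.48199 0.34174 0.91338 , u: -16.89751 -7.25254 -1.90718 0.31523
step 4 , q: 0.86565 -0.39242 0.10465 -0.38899 , θ̇: 0.00339 -0.01595 0.00162 -0.00757 , tip: 0.48190 0.34173 0.91341 , u: -16.93058 -7.28446 -1.91008 0.31033
step 5 , q: 0.86566 -0.39255 0.10467 -0.38906 , θ̇: 0.00069 -0.01041 0.00096 -0.00529 , tip: 0.48182 0.34171 0.91344 , u: -16.96143 -7.31222 -1.91308 0.30637
step 6 , q: 0.86566 -0.39263 0.10467 -0.38910 , θ̇: -0.00090 -0.00669 0.00052 -0.00342 , tip: 0.48175 0.34170 0.91347 , u: -16.98996 -7.33625 -1.91607 0.30324
step 7 , q: 0.86565 -0.39269 0.10467 -0.38913 , θ̇: -0.00173 -0.00422 0.00022 -0.00206 , tip: 0.48170 0.34168 0.91350 , u: -17.01617 -7.35713 -1.91896 0.30076
step 8 , q: 0.86563 -0.39272 0.10468 -0.38915 , θ̇: -0.00209 -0.00256 0.00002 -0.00114 , tip: 0.48166 0.34166 0.91352 , u: -17.04012 -7.37542 -1.92171 0.29878
step 9 , q: 0.86561 -0.39274 0.10467 -0.38916 , θ̇: -0.00217 -0.00145 -0.00010 -0.00053 , tip: 0.48163 0.34165 0.91354 , u: -17.06193 -7.39157 -1.92429 0.29715
step 10 , q: 0.86559 -0.39275 0.10467 -0.38916 , θ̇: -0.00208 -0.00068 -0.00017 -0.00013 , tip: 0.48161 0.34164 0.91355 , u: -17.08174 -7.40591 -1.92668 0.29580
step 11 , q: 0.86557 -0.39275 0.10467 -0.38916 , θ̇: -0.00190 -0.00015 -0.00020 0.00014 , tip: 0.48159 0.34163 0.91357 , u: -17.09971 -7.41872 -1.92887 0.29464
step 12 , q: 0.86555 -0.39275 0.10467 -0.38916 , θ̇: -0.00168 0.00024 -0.00022 0.00031 , tip: 0.48157 0.34162 0.91358 , u: -17.11597 -7.43019 -1.93088 0.29364
step 13 , q: 0.86553 -0.39275 0.10467 -0.38915 , θ̇: -0.00144 0.00051 -0.00022 0.00042 , tip: 0.48156 0.34162 0.91359 , u: -168.58419 -76.28230 -25.26547 -8.78379
step 14 , q: 0.84876 -0.36480 0.08958 -0.43885 , θ̇: -3.32877 5.50992 -3.00154 -9.47777 , tip: 0.47921 0.33951 0.91487 , u: 1.91169 1.22033 0.98769 1.37480
step 15 , q: 0.81865 -0.31607 0.06333 -0.51606 , θ̇: -2.70160 4.27187 -2.27781 -6.16348 , tip: 0.47530 0.33530 0.91691 , u: 0.08514 0.39706 0.65237 1.19410
step 16 , q: 0.79429 -0.27825 0.04318 -0.56623 , θ̇: -2.18089 3.31889 -1.76540 -3.99543 , tip: 0.47248 0.33154 0.91861 , u: -1.56574 -0.38256 0.37718 1.06662
step 17 , q: 0.77465 -0.24886 0.02754 -0.59859 , θ̇: -1.75615 2.58034 -1.36856 -2.55474 , tip: 0.47041 0.32829 0.92015 , u: -3.05662 -1.11029 0.14492 0.97477
step 18 , q: 0.75885 -0.22603 0.01548 -0.61902 , θ̇: -1.40967 2.00064 -1.04495 -1.58342 , tip: 0.46888 0.32555 0.92160 , u: -4.40289 -1.78416 -0.05525 0.90781
step 19 , q: 0.74620 -0.20838 0.00639 -0.63138 , θ̇: -1.12569 1.54041 -0.77570 -0.92188 , tip: 0.46775 0.32326 0.92294 , u: -5.61898 -2.40496 -0.23047 0.85831
step 20 , q: 0.73614 -0.19486 -0.00023 -0.63822 , θ̇: -0.89169 1.17183 -0.55109 -0.46884 , tip: 0.46690 0.32138 0.92418 , u: -6.71809 -2.97482 -0.38559 0.82096
step 21 , q: 0.72820 -0.18466 -0.00480 -0.64128 , θ̇: -0.69794 0.87473 -0.36473 -0.15825 , tip: 0.46627 0.31985 0.92530 , u: -7.71207 -3.49644 -0.52408 0.79197
step 22 , q: 0.72204 -0.17713 -0.00768 -0.64175 , θ̇: -0.53802 0.63678 -0.21297 0.04507 , tip: 0.46581 0.31862 0.92630 , u: -8.61155 -3.97281 -0.64847 0.77016
step 23 , q: 0.71732 -0.17170 -0.00921 -0.64077 , θ̇: -0.40932 0.45422 -0.09589 0.14479 , tip: 0.46547 0.31766 0.92716 , u: -9.42606 -4.40712 -0.76060 0.75881
step 24 , q: 0.71377 -0.16792 -0.00970 -0.63898 , θ̇: -0.30027 0.30482 -0.00895 0.20647 , tip: 0.46520 0.31693 0.92789 , u: -10.16403 -4.80240 -0.86042 0.74881
step 25 , q: 0.71125 -0.16548 -0.00961 -0.63675 , θ̇: -0.20471 0.18535 0.01348 0.23479 , tip: 0.46501 0.31638 0.92849 , u: -10.83324 -5.16159 -0.94207 0.73971
step 26 , q: 0.70962 -0.16412 -0.00949 -0.63435 , θ̇: -0.12244 0.08776 0.01233 0.24553 , tip: 0.46487 0.31597 0.92897 , u: -11.44073 -5.48748 -1.01250 0.73137
step 27 , q: 0.70874 -0.16365 -0.00938 -0.63188 , θ̇: -0.05366 0.00809 0.01132 0.24630 , tip: 0.46479 0.31568 0.92935 , u: -11.99225 -5.78357 -1.07644 0.72366
step 28 , q: 0.70846 -0.16383 -0.00928 -0.62951 , θ̇: -0.00539 -0.04170 0.00881 0.22465 , tip: 0.46474 0.31550 0.92961 , u: -12.49210 -6.06237 -1.13485 0.71633
step 29 , q: 0.70858 -0.16442 -0.00919 -0.62740 , θ̇: 0.02991 -0.07485 0.00977 0.19703 , tip: 0.46474 0.31540 0.92979 , u: -12.94038 -6.31762 -1.18800 0.70914
step 30 , q: 0.70903 -0.16530 -0.00910 -0.62556 , θ̇: 0.05906 -0.10103 0.00997 0.17191 , tip: 0.46478 0.31538 0.92988 , u: -13.34513 -6.54842 -1.23568 0.70210
step 31 , q: 0.70974 -0.16642 -0.00900 -0.62395 , θ̇: 0.08398 -0.12309 0.01004 0.15078 , tip: 0.46486 0.31542 0.92990 , u: -13.71231 -6.75685 -1.27862 0.69527
step 32 , q: 0.71069 -0.16774 -0.00890 -0.62254 , θ̇: 0.10524 -0.14165 0.01009 0.13307 , tip: 0.46496 0.31551 0.92986 , u: -14.04546 -6.94487 -1.31731 0.68874
step 33 , q: 0.71183 -0.16923 -0.00881 -0.62128 , θ̇: 0.12329 -0.15715 0.01014 0.11823 , tip: 0.46510 0.31566 0.92977 , u: -14.34768 -7.11429 -1.35214 0.68253
step 34 , q: 0.71314 -0.17087 -0.00871 -0.62017 , θ̇: 0.13851 -0.16998 0.01018 0.10575 , tip: 0.46526 0.31584 0.92963


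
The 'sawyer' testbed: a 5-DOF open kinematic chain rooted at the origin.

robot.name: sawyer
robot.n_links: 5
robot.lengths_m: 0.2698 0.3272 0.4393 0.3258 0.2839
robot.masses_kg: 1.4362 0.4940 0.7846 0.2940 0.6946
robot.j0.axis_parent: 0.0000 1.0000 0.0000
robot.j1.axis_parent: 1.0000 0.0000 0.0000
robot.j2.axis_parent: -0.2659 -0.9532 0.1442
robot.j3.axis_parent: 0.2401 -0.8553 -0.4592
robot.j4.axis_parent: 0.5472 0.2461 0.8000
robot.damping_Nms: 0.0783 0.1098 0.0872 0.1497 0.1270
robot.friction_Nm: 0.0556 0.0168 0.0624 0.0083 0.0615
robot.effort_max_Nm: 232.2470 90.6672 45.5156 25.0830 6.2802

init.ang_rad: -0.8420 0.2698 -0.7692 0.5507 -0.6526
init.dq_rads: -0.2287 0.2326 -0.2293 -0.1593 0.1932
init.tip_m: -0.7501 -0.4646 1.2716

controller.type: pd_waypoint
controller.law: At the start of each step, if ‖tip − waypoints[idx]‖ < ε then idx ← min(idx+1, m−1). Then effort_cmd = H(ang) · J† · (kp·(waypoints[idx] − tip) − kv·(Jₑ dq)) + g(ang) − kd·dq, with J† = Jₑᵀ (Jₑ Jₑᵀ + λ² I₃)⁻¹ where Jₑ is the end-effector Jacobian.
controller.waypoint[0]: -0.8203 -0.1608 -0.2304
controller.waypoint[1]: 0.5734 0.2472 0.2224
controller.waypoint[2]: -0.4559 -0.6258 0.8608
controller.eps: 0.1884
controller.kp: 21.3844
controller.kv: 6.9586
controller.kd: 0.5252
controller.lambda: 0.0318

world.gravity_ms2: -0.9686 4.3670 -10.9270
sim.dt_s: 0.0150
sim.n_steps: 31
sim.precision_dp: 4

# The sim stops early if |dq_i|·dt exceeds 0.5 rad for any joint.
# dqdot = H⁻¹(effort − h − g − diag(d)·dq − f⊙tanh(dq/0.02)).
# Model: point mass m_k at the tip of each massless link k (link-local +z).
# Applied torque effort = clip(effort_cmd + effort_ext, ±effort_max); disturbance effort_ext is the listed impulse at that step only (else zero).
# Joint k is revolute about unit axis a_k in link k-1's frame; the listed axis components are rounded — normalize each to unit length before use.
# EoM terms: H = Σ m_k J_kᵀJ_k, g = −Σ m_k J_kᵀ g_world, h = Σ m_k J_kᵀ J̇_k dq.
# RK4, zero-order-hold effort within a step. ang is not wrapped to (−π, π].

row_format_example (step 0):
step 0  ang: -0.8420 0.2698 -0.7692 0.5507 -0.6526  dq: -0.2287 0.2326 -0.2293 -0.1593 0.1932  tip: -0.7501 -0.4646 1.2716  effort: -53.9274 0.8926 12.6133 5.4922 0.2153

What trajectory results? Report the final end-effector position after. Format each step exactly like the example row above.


step 1  ang: -0.8552 0.2711 -0.7876 0.5523 -0.6553  dq: -1.5270 -0.0663 -2.2016 0.3357 -0.4781  tip: -0.7495 -0.4686 1.2659  effort: -45.3426 1.0440 11.7681 4.3271 0.5280
step 2  ang: -0.8861 0.2681 -0.8310 0.5565 -0.6611  dq: -2.5771 -0.3177 -3.5356 0.1689 -0.2855  tip: -0.7496 -0.4713 1.2542  effort: -37.5987 0.6453 10.6750 3.5657 0.3435
step 3  ang: -0.9310 0.2622 -0.8903 0.5555 -0.6653  dq: -3.4080 -0.4719 -4.3351 -0.3428 -0.2489  tip: -0.7505 -0.4729 1.2372  effort: -30.0008 0.4392 9.2758 3.0083 0.2534
step 4  ang: -0.9870 0.2543 -0.9586 0.5455 -0.6686  dq: -4.0552 -0.5671 -4.7378 -1.0347 -0.1721  tip: -0.7523 -0.4735 1.2157  effort: -22.4256 0.4272 7.6501 2.5537 0.1481
step 5  ang: -1.0516 0.2455 -1.0307 0.5248 -0.6707  dq: -4.5470 -0.6136 -4.8536 -1.7518 -0.0986  tip: -0.7550 -0.4728 1.1899  effort: -14.9430 0.6689 5.8810 2.1268 0.0584
step 6  ang: -1.1225 0.2362 -1.1031 0.4939 -0.6718  dq: -4.9085 -0.6208 -4.7747 -2.3875 -0.0251  tip: -0.7587 -0.4709 1.1601  effort: -7.7483 1.1482 4.0563 1.6886 -0.0121
step 7  ang: -1.1980 0.2271 -1.1732 0.4545 -0.6723  dq: -5.1624 -0.5915 -4.5728 -2.8740 -0.0016  tip: -0.7635 -0.4675 1.1266  effort: -1.0264 1.8411 2.2384 1.2239 -0.0310
step 8  ang: -1.2767 0.2186 -1.2399 0.4091 -0.6724  dq: -5.3303 -0.5401 -4.3055 -3.1962 0.0322  tip: -0.7695 -0.4627 1.0897  effort: 5.0669 2.6608 0.4742 0.7412 -0.0319
step 9  ang: -1.3574 0.2110 -1.3022 0.3600 -0.6719  dq: -5.4306 -0.4772 -4.0114 -3.3605 0.0790  tip: -0.7767 -0.4566 1.0500  effort: 10.4514 3.5480 -1.2143 0.2541 -0.0176
step 10  ang: -1.4392 0.2044 -1.3601 0.3095 -0.6712  dq: -5.4772 -0.4014 -3.7132 -3.3736 0.0372  tip: -0.7851 -0.4493 1.0079  effort: 15.1334 4.4923 -2.8328 -0.2288 0.0683
step 11  ang: -1.5213 0.1989 -1.4136 0.2594 -0.6703  dq: -5.4834 -0.3387 -3.4218 -3.3064 0.0807  tip: -0.7947 -0.4409 0.9638  effort: 19.0705 5.3809 -4.3540 -0.6729 0.1206
step 12  ang: -1.6034 0.1942 -1.4629 0.2109 -0.6689  dq: -5.4561 -0.2852 -3.1438 -3.1662 0.0977  tip: -0.8052 -0.4317 0.9182  effort: 22.3514 6.2316 -5.7985 -1.0812 0.2004
step 13  ang: -1.6848 0.1903 -1.5080 0.1647 -0.6673  dq: -5.4013 -0.2462 -2.8787 -2.9884 0.1043  tip: -0.8166 -0.4219 0.8716  effort: 25.0310 7.0160 -7.1672 -1.4432 0.2942
step 14  ang: -1.7652 0.1867 -1.5493 0.1214 -0.6657  dq: -5.3226 -0.2228 -2.6255 -2.7954 0.0973  tip: -0.8286 -0.4116 0.8242  effort: 27.1804 7.7206 -8.4649 -1.7568 0.3999
step 15  ang: -1.8443 0.1835 -1.5869 0.0809 -0.6643  dq: -5.2228 -0.2144 -2.3824 -2.6035 0.0779  tip: -0.8410 -0.4009 0.7765  effort: 28.8690 8.3357 -9.6939 -2.0230 0.5133
step 16  ang: -1.9218 0.1802 -1.6209 0.0433 -0.6633  dq: -5.1041 -0.2190 -2.1485 -2.4229 0.0480  tip: -0.8536 -0.3902 0.7286  effort: 30.1619 8.8554 -10.8552 -2.2452 0.6304
step 17  ang: -1.9974 0.1768 -1.6515 0.0082 -0.6627  dq: -4.9684 -0.2337 -1.9224 -2.2609 0.0167  tip: -0.8661 -0.3793 0.6807  effort: 31.1145 9.2760 -11.9460 -2.4274 0.7435
step 18  ang: -2.0708 0.1731 -1.6787 -0.0247 -0.6623  dq: -4.8184 -0.2561 -1.7018 -2.1281 0.0145  tip: -0.8784 -0.3686 0.6330  effort: 31.7662 9.5923 -12.9574 -2.5708 0.8336
step 19  ang: -2.1418 0.1690 -1.7027 -0.0555 -0.6624  dq: -4.6554 -0.2815 -1.4920 -2.0068 -0.0000  tip: -0.8903 -0.3581 0.5858  effort: 32.1822 9.8257 -13.8997 -2.6904 0.9235
step 20  ang: -2.2104 0.1646 -1.7236 -0.0847 -0.6625  dq: -4.4818 -0.3072 -1.2926 -1.8993 -0.0106  tip: -0.9016 -0.3479 0.5390  effort: 32.3922 9.9821 -14.7678 -2.7890 1.0035
step 21  ang: -2.2763 0.1598 -1.7416 -0.1124 -0.6626  dq: -4.2995 -0.3306 -1.1073 -1.7950 -0.0364  tip: -0.9121 -0.3381 0.4930  effort: 32.4368 10.0786 -15.5678 -2.8751 1.0847
step 22  ang: -2.3394 0.1546 -1.7569 -0.1387 -0.6630  dq: -4.1118 -0.3488 -0.9312 -1.7081 -0.0357  tip: -0.9218 -0.3287 0.4477  effort: 32.3264 10.1176 -16.2910 -2.9432 1.1427
step 23  ang: -2.3996 0.1493 -1.7697 -0.1636 -0.6637  dq: -3.9201 -0.3617 -0.7710 -1.6195 -0.0471  tip: -0.9305 -0.3197 0.4033  effort: 32.1007 10.1189 -16.9487 -3.0053 1.2001
step 24  ang: -2.4570 0.1437 -1.7802 -0.1872 -0.6645  dq: -3.7265 -0.3686 -0.6269 -1.5293 -0.0678  tip: -0.9383 -0.3112 0.3599  effort: 31.7768 10.0900 -17.5414 -3.0619 1.2558
step 25  ang: -2.5114 0.1382 -1.7887 -0.2095 -0.6656  dq: -3.5336 -0.3689 -0.4969 -1.4430 -0.0811  tip: -0.9451 -0.3032 0.3176  effort: 31.3642 10.0343 -18.0659 -3.1104 1.3003
step 26  ang: -2.5630 0.1326 -1.7953 -0.2304 -0.6670  dq: -3.3429 -0.3632 -0.3818 -1.3581 -0.0916  tip: -0.9509 -0.2957 0.2766  effort: 30.8787 9.9579 -18.5241 -3.1522 1.3369
step 27  ang: -2.6118 0.1272 -1.8003 -0.2502 -0.6684  dq: -3.1561 -0.3524 -0.2812 -1.2750 -0.0979  tip: -0.9557 -0.2887 0.2369  effort: 30.3316 9.8647 -18.9162 -3.1871 1.3654
step 28  ang: -2.6578 0.1220 -1.8039 -0.2686 -0.6699  dq: -2.9743 -0.3374 -0.1950 -1.1936 -0.1013  tip: -0.9595 -0.2822 0.1986  effort: 29.7337 9.7578 -19.2436 -3.2150 1.3868
step 29  ang: -2.7011 0.1171 -1.8063 -0.2859 -0.6714  dq: -2.7986 -0.3193 -0.1225 -1.1146 -0.1021  tip: -0.9624 -0.2761 0.1617  effort: 29.0942 9.6401 -19.5077 -3.2353 1.4020
step 30  ang: -2.7418 0.1124 -1.8077 -0.3021 -0.6730  dq: -2.6299 -0.2990 -0.0627 -1.0385 -0.1009  tip: -0.9644 -0.2704 0.1264  effort: 28.4213 9.5135 -19.7109 -3.2478 1.4118
step 31  ang: -2.7800 0.1081 -1.8083 -0.3171 -0.6745  dq: -2.4686 -0.2778 -0.0153 -0.9650 -0.0997  tip: -0.9655 -0.2652 0.0927
final tip position (m): -0.9655 -0.2652 0.0927


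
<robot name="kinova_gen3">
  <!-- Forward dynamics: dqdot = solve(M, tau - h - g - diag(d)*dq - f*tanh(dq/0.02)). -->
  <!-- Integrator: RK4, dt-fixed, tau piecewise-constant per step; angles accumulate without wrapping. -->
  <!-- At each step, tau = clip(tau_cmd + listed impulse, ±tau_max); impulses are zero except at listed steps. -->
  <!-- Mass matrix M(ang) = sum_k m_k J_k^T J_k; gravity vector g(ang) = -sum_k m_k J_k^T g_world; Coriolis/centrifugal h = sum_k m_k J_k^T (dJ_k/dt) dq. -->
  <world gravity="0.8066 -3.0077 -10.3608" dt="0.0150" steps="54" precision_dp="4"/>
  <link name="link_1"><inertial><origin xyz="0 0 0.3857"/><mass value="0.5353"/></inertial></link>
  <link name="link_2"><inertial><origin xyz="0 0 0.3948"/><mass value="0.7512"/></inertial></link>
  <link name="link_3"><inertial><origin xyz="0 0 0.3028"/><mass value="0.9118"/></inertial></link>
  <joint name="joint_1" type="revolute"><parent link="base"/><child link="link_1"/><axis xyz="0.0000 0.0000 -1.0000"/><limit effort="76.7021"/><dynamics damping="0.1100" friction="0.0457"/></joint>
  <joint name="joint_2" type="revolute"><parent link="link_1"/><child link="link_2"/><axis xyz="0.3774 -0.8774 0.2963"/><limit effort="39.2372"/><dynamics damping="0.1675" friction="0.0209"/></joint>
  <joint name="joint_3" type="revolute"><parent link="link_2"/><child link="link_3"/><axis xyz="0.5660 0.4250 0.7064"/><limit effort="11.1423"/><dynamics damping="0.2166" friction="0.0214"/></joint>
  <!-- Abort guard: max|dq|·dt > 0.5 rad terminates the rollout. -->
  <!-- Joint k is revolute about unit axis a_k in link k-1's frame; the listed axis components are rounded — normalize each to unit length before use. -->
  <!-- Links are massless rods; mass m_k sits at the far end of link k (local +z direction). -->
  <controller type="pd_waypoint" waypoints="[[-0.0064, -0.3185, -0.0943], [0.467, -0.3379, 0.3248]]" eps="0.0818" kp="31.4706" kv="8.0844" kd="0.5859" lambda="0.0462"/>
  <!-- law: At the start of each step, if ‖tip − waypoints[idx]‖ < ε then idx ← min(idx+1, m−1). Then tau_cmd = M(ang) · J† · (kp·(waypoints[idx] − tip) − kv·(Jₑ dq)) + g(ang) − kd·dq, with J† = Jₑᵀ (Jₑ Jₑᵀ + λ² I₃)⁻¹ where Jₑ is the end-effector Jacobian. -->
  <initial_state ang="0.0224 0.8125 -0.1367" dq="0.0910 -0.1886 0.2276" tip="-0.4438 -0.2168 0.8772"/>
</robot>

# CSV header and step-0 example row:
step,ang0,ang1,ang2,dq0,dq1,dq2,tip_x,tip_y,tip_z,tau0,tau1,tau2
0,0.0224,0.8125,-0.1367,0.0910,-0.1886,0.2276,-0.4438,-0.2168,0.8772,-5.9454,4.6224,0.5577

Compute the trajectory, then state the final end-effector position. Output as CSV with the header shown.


step,ang0,ang1,ang2,dq0,dq1,dq2,tip_x,tip_y,tip_z,tau0,tau1,tau2
1,0.0161,0.8109,-0.1477,-0.8814,-0.0173,-1.5557,-0.4432,-0.2172,0.8774,-4.9524,2.9706,1.5123
2,0.0018,0.8129,-0.1675,-1.0314,0.2787,-1.1197,-0.4432,-0.2208,0.8753,-4.3336,1.5449,1.0336
3,-0.0162,0.8186,-0.1861,-1.3655,0.4924,-1.3378,-0.4435,-0.2275,0.8716,-3.7630,0.3208,0.9910
4,-0.0385,0.8275,-0.2065,-1.5942,0.6929,-1.3783,-0.4439,-0.2369,0.8662,-3.3084,-0.7461,0.8429
5,-0.0640,0.8392,-0.2280,-1.8028,0.8688,-1.4752,-0.4443,-0.2485,0.8594,-2.9250,-1.6806,0.7405
6,-0.0924,0.8534,-0.2508,-1.9713,1.0292,-1.5595,-0.4444,-0.2621,0.8512,-2.6001,-2.5045,0.6374
7,-0.1230,0.8699,-0.2750,-2.1087,1.1764,-1.6456,-0.4441,-0.2775,0.8417,-2.3140,-3.2342,0.5417
8,-0.1555,0.8886,-0.3003,-2.2159,1.3135,-1.7250,-0.4433,-0.2943,0.8309,-2.0509,-3.8837,0.4467
9,-0.1894,0.9092,-0.3269,-2.2956,1.4424,-1.7953,-0.4417,-0.3124,0.8188,-1.7969,-4.4647,0.3501
10,-0.2243,0.9318,-0.3543,-2.3495,1.5648,-1.8530,-0.4393,-0.3315,0.8056,-1.5414,-4.9877,0.2496
11,-0.2598,0.9561,-0.3826,-2.3797,1.6819,-1.8957,-0.4360,-0.3514,0.7912,-1.2771,-5.4621,0.1439
12,-0.2956,0.9822,-0.4113,-2.3881,1.7943,-1.9221,-0.4317,-0.3719,0.7756,-0.9999,-5.8963,0.0326
13,-0.3314,1.0099,-0.4403,-2.3770,1.9023,-1.9314,-0.4263,-0.3927,0.7589,-0.7091,-6.2976,-0.0838
14,-0.3669,1.0392,-0.4693,-2.3484,2.0058,-1.9240,-0.4198,-0.4137,0.7411,-0.4059,-6.6722,-0.2044
15,-0.4018,1.0700,-0.4981,-2.3048,2.1045,-1.9008,-0.4121,-0.4347,0.7223,-0.0937,-7.0251,-0.3278
16,-0.4360,1.1023,-0.5265,-2.2486,2.1980,-1.8634,-0.4034,-0.4554,0.7024,0.2234,-7.3596,-0.4522
17,-0.4692,1.1359,-0.5541,-2.1822,2.2856,-1.8135,-0.3935,-0.4757,0.6816,0.5406,-7.6783,-0.5762
18,-0.5014,1.1708,-0.5810,-2.1077,2.3667,-1.7531,-0.3826,-0.4954,0.6598,0.8534,-7.9825,-0.6982
19,-0.5324,1.2068,-0.6069,-2.0273,2.4407,-1.6842,-0.3707,-0.5143,0.6372,1.1573,-8.2727,-0.8168
20,-0.5622,1.2440,-0.6316,-1.9427,2.5069,-1.6086,-0.3579,-0.5323,0.6139,1.4486,-8.5486,-0.9310
21,-0.5907,1.2820,-0.6552,-1.8557,2.5650,-1.5283,-0.3443,-0.5492,0.5898,1.7239,-8.8097,-1.0398
22,-0.6179,1.3208,-0.6776,-1.7675,2.6144,-1.4448,-0.3299,-0.5650,0.5651,1.9805,-9.0548,-1.1424
23,-0.6438,1.3604,-0.6987,-1.6793,2.6551,-1.3597,-0.3148,-0.5794,0.5400,2.2164,-9.2827,-1.2382
24,-0.6683,1.4004,-0.7185,-1.5919,2.6867,-1.2744,-0.2992,-0.5924,0.5144,2.4298,-9.4920,-1.3267
25,-0.6916,1.4409,-0.7371,-1.5060,2.7093,-1.1899,-0.2832,-0.6040,0.4885,2.6196,-9.6815,-1.4076
26,-0.7135,1.4817,-0.7543,-1.4222,2.7230,-1.1075,-0.2668,-0.6141,0.4624,2.7851,-9.8497,-1.4806
27,-0.7343,1.5226,-0.7704,-1.3407,2.7279,-1.0278,-0.2503,-0.6226,0.4363,2.9258,-9.9956,-1.5457
28,-0.7538,1.5635,-0.7853,-1.2619,2.7244,-0.9517,-0.2335,-0.6296,0.4102,3.0417,-10.1181,-1.6028
29,-0.7721,1.6042,-0.7991,-1.1858,2.7127,-0.8797,-0.2168,-0.6351,0.3842,3.1332,-10.2166,-1.6520
30,-0.7894,1.6448,-0.8118,-1.1124,2.6934,-0.8123,-0.2002,-0.6391,0.3584,3.2007,-10.2904,-1.6933
31,-0.8055,1.6850,-0.8235,-1.0418,2.6669,-0.7497,-0.1837,-0.6417,0.3330,3.2451,-10.3393,-1.7269
32,-0.8207,1.7248,-0.8344,-0.9739,2.6337,-0.6923,-0.1675,-0.6428,0.3080,3.2674,-10.3632,-1.7531
33,-0.8348,1.7640,-0.8444,-0.9086,2.5944,-0.6399,-0.1517,-0.6426,0.2836,3.2689,-10.3625,-1.7723
34,-0.8479,1.8026,-0.8537,-0.8458,2.5495,-0.5928,-0.1363,-0.6412,0.2597,3.2508,-10.3376,-1.7847
35,-0.8602,1.8404,-0.8622,-0.7853,2.4996,-0.5507,-0.1213,-0.6386,0.2365,3.2147,-10.2893,-1.7909
36,-0.8715,1.8775,-0.8702,-0.7272,2.4454,-0.5135,-0.1070,-0.6350,0.2140,3.1623,-10.2185,-1.7913
37,-0.8820,1.9138,-0.8777,-0.6712,2.3873,-0.4811,-0.0931,-0.6303,0.1923,3.0952,-10.1263,-1.7864
38,-0.8917,1.9491,-0.8847,-0.6174,2.3259,-0.4531,-0.0800,-0.6248,0.1714,3.0152,-10.0141,-1.7766
39,-0.9006,1.9836,-0.8914,-0.5654,2.2618,-0.4294,-0.0674,-0.6186,0.1513,2.9240,-9.8832,-1.7626
40,-0.9087,2.0170,-0.8977,-0.5155,2.1955,-0.4095,-0.0556,-0.6117,0.1321,2.8233,-9.7354,-1.7447
41,-0.9160,2.0494,-0.9037,-0.4673,2.1275,-0.3932,-0.0444,-0.6042,0.1138,2.7148,-9.5721,-1.7237
42,-0.9227,2.0808,-0.9095,-0.4211,2.0581,-0.3802,-0.0339,-0.5962,0.0963,2.6001,-9.3950,-1.6999
43,-0.9287,2.1112,-0.9151,-0.3766,1.9879,-0.3700,-0.0241,-0.5879,0.0797,2.4808,-9.2059,-1.6738
44,-0.9340,2.1405,-0.9206,-0.3339,1.9171,-0.3625,-0.0150,-0.5793,0.0639,2.3583,-9.0063,-1.6460
45,-0.9387,2.1687,-0.9260,-0.2930,1.8462,-0.3572,-0.0066,-0.5705,0.0491,2.2338,-8.7980,-1.6169
46,-0.9428,2.1959,-0.9314,-0.2539,1.7755,-0.3539,0.0012,-0.5616,0.0350,2.1087,-8.5826,-1.5868
47,-0.9464,2.2220,-0.9367,-0.2167,1.7052,-0.3522,0.0084,-0.5525,0.0218,1.9840,-8.3615,-1.5562
48,-0.9494,2.2470,-0.9420,-0.1813,1.6356,-0.3520,0.0149,-0.5435,0.0093,1.8607,-8.1364,-1.5253
49,-0.9518,2.2711,-0.9473,-0.1479,1.5669,-0.3530,0.0209,-0.5345,-0.0024,1.7396,-7.9085,-1.4946
50,-0.9538,2.2941,-0.9526,-0.1163,1.4993,-0.3549,0.0263,-0.5257,-0.0134,1.6214,-7.6792,-1.4643
51,-0.9553,2.3161,-0.9579,-0.0867,1.4329,-0.3575,0.0312,-0.5169,-0.0236,1.5067,-7.4498,-1.4346
52,-0.9564,2.3371,-0.9633,-0.0590,1.3680,-0.3607,0.0356,-0.5084,-0.0333,1.3960,-7.2212,-1.4057
53,-0.9571,2.3571,-0.9688,-0.0335,1.3045,-0.3645,0.0395,-0.5000,-0.0422,1.2899,-6.9945,-1.3776
54,-0.9575,2.3762,-0.9743,-0.0112,1.2425,-0.3708,0.0429,-0.4919,-0.0506,,,
# final tip position (m): 0.0429 -0.4919 -0.0506


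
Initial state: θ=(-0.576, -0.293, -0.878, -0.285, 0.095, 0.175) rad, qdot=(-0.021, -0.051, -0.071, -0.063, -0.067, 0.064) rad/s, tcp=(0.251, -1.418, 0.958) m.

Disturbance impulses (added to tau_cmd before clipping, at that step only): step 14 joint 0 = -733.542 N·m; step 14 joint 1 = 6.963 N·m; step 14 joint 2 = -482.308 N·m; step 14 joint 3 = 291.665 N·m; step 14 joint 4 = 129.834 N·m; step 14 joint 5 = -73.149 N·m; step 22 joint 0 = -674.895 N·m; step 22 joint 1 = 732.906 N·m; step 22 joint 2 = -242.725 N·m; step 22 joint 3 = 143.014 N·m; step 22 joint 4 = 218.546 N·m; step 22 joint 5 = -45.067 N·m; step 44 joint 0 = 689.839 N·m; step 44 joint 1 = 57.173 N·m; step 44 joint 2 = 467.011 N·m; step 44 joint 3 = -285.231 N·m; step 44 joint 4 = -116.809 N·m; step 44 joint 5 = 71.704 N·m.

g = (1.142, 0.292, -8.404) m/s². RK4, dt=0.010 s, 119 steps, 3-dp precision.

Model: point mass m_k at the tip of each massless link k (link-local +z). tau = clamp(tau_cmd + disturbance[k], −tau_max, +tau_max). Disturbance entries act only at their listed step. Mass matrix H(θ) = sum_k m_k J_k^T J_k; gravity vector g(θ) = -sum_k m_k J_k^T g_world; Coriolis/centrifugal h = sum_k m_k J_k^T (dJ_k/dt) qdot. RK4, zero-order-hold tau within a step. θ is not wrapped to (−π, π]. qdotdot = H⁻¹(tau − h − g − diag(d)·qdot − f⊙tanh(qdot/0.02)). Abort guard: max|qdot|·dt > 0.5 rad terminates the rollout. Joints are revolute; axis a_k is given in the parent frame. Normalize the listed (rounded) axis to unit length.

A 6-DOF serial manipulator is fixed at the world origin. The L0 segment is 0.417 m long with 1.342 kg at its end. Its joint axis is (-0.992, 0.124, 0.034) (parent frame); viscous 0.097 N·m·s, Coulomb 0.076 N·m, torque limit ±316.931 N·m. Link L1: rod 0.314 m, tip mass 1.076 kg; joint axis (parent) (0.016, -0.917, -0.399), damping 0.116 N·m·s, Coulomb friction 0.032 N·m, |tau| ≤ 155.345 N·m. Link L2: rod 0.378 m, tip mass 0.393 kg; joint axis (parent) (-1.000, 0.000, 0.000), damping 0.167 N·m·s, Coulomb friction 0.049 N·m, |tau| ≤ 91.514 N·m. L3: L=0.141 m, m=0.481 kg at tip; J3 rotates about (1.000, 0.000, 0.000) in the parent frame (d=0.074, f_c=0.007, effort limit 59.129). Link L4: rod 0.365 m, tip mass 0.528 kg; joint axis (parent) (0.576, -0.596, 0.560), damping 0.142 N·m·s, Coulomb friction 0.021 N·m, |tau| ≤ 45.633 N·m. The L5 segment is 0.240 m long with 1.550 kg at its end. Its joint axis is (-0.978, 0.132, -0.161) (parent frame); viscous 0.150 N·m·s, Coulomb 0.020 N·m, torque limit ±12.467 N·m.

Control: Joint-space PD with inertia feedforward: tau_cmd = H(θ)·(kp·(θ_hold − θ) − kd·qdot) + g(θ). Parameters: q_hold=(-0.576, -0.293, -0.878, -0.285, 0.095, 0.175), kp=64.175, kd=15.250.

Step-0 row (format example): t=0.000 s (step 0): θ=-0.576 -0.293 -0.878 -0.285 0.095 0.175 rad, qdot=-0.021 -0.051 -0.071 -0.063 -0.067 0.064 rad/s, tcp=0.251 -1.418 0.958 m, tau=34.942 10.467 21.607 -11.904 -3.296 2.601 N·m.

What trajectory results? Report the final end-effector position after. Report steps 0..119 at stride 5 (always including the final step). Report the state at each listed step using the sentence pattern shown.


t=0.050 s (step 5): θ=-0.577 -0.295 -0.880 -0.287 0.093 0.176 rad, qdot=-0.009 -0.022 -0.013 -0.011 -0.019 0.008 rad/s, tcp=0.254 -1.418 0.957 m, tau=34.130 8.692 20.991 -11.591 -3.567 2.569 N·m.
t=0.100 s (step 10): θ=-0.577 -0.295 -0.880 -0.287 0.093 0.176 rad, qdot=-0.002 -0.005 0.001 0.002 -0.001 -0.001 rad/s, tcp=0.255 -1.418 0.957 m, tau=33.679 7.664 20.661 -11.406 -3.721 2.543 N·m.
t=0.150 s (step 15): θ=-0.584 -0.303 -0.871 -0.294 0.125 0.203 rad, qdot=-1.451 -1.580 1.890 -1.507 6.479 5.083 rad/s, tcp=0.253 -1.421 0.956 m, tau=88.129 5.908 37.949 -22.256 -11.567 4.918 N·m.
t=0.200 s (step 20): θ=-0.633 -0.349 -0.807 -0.352 0.312 0.318 rad, qdot=-0.574 -0.428 0.710 -0.756 1.759 0.676 rad/s, tcp=0.244 -1.437 0.950 m, tau=63.805 5.818 30.150 -17.158 -8.689 3.995 N·m.
t=0.250 s (step 25): θ=-0.674 -0.346 -0.743 -0.301 0.306 0.404 rad, qdot=-0.915 0.350 1.476 1.736 -1.251 1.725 rad/s, tcp=0.237 -1.455 0.944 m, tau=95.131 -13.217 39.704 -22.879 -13.348 5.339 N·m.
t=0.300 s (step 30): θ=-0.698 -0.332 -0.707 -0.258 0.256 0.428 rad, qdot=-0.134 0.224 0.154 0.336 -0.806 -0.212 rad/s, tcp=0.232 -1.467 0.940 m, tau=65.215 -4.542 29.746 -16.728 -8.957 3.801 N·m.
t=0.350 s (step 35): θ=-0.695 -0.323 -0.712 -0.248 0.222 0.410 rad, qdot=0.214 0.149 -0.260 0.134 -0.544 -0.426 rad/s, tcp=0.232 -1.467 0.942 m, tau=48.116 0.961 24.021 -13.362 -6.345 2.869 N·m.
t=0.400 s (step 40): θ=-0.680 -0.317 -0.729 -0.242 0.199 0.389 rad, qdot=0.341 0.102 -0.376 0.110 -0.390 -0.412 rad/s, tcp=0.234 -1.462 0.946 m, tau=38.751 4.159 20.963 -11.595 -4.879 2.385 N·m.
t=0.450 s (step 45): θ=-0.654 -0.299 -0.766 -0.229 0.129 0.334 rad, qdot=2.106 2.781 -3.752 1.747 -10.895 -7.296 rad/s, tcp=0.239 -1.453 0.950 m, tau=-10.197 -3.054 8.258 -3.200 2.487 0.475 N·m.
t=0.500 s (step 50): θ=-0.589 -0.212 -0.856 -0.149 -0.196 0.144 rad, qdot=0.782 0.918 -0.769 1.197 -3.220 -1.396 rad/s, tcp=0.250 -1.424 0.951 m, tau=8.088 2.303 14.002 -6.986 0.889 0.966 N·m.
t=0.550 s (step 55): θ=-0.562 -0.189 -0.879 -0.114 -0.273 0.117 rad, qdot=0.320 0.122 -0.259 0.253 -0.324 -0.044 rad/s, tcp=0.252 -1.408 0.954 m, tau=18.814 4.958 16.873 -8.924 -0.416 1.493 N·m.
t=0.600 s (step 60): θ=-0.553 -0.192 -0.886 -0.116 -0.260 0.118 rad, qdot=0.089 -0.177 -0.062 -0.243 0.649 0.040 rad/s, tcp=0.252 -1.404 0.958 m, tau=25.059 5.924 18.155 -9.835 -1.380 1.877 N·m.
t=0.650 s (step 65): θ=-0.552 -0.203 -0.887 -0.133 -0.219 0.120 rad, qdot=-0.023 -0.271 0.027 -0.432 0.936 0.014 rad/s, tcp=0.252 -1.404 0.961 m, tau=28.753 6.247 18.913 -10.366 -2.049 2.123 N·m.
t=0.700 s (step 70): θ=-0.554 -0.217 -0.885 -0.156 -0.171 0.120 rad, qdot=-0.067 -0.277 0.050 -0.471 0.946 0.012 rad/s, tcp=0.251 -1.406 0.963 m, tau=30.879 6.401 19.458 -10.720 -2.500 2.276 N·m.
t=0.750 s (step 75): θ=-0.558 -0.230 -0.882 -0.179 -0.126 0.121 rad, qdot=-0.077 -0.248 0.048 -0.435 0.839 0.015 rad/s, tcp=0.251 -1.409 0.964 m, tau=32.123 6.524 19.859 -10.970 -2.811 2.377 N·m.
t=0.800 s (step 80): θ=-0.561 -0.242 -0.880 -0.200 -0.088 0.122 rad, qdot=-0.071 -0.208 0.034 -0.377 0.702 0.019 rad/s, tcp=0.251 -1.411 0.964 m, tau=32.834 6.633 20.151 -11.144 -3.035 2.447 N·m.
t=0.850 s (step 85): θ=-0.565 -0.251 -0.879 -0.217 -0.056 0.123 rad, qdot=-0.059 -0.170 0.019 -0.313 0.571 0.023 rad/s, tcp=0.251 -1.413 0.963 m, tau=33.222 6.716 20.349 -11.258 -3.203 2.495 N·m.
t=0.900 s (step 90): θ=-0.567 -0.259 -0.878 -0.231 -0.031 0.124 rad, qdot=-0.046 -0.137 0.009 -0.251 0.458 0.027 rad/s, tcp=0.251 -1.415 0.963 m, tau=33.414 6.767 20.466 -11.325 -3.331 2.528 N·m.
t=0.950 s (step 95): θ=-0.569 -0.265 -0.878 -0.242 -0.010 0.125 rad, qdot=-0.035 -0.109 0.004 -0.197 0.366 0.031 rad/s, tcp=0.252 -1.416 0.962 m, tau=33.490 6.788 20.523 -11.359 -3.431 2.549 N·m.
t=1.000 s (step 100): θ=-0.571 -0.270 -0.878 -0.251 0.006 0.127 rad, qdot=-0.026 -0.086 0.001 -0.153 0.292 0.033 rad/s, tcp=0.252 -1.417 0.961 m, tau=33.502 6.787 20.541 -11.370 -3.509 2.563 N·m.
t=1.050 s (step 105): θ=-0.572 -0.274 -0.878 -0.257 0.019 0.129 rad, qdot=-0.020 -0.069 -0.001 -0.119 0.234 0.033 rad/s, tcp=0.252 -1.417 0.960 m, tau=33.484 6.771 20.536 -11.367 -3.570 2.570 N·m.
t=1.100 s (step 110): θ=-0.573 -0.277 -0.878 -0.263 0.030 0.130 rad, qdot=-0.015 -0.054 -0.002 -0.094 0.189 0.033 rad/s, tcp=0.252 -1.418 0.960 m, tau=33.453 6.748 20.519 -11.356 -3.618 2.573 N·m.
t=1.150 s (step 115): θ=-0.573 -0.279 -0.878 -0.267 0.038 0.132 rad, qdot=-0.011 -0.043 -0.002 -0.074 0.153 0.031 rad/s, tcp=0.252 -1.418 0.959 m, tau=33.421 6.723 20.498 -11.341 -3.656 2.574 N·m.
t=1.190 s (step 119): θ=-0.574 -0.281 -0.878 -0.270 0.044 0.133 rad, qdot=-0.009 -0.036 -0.002 -0.062 0.130 0.030 rad/s, tcp=0.252 -1.418 0.959 m.
final tcp position (m): 0.252 -1.418 0.959


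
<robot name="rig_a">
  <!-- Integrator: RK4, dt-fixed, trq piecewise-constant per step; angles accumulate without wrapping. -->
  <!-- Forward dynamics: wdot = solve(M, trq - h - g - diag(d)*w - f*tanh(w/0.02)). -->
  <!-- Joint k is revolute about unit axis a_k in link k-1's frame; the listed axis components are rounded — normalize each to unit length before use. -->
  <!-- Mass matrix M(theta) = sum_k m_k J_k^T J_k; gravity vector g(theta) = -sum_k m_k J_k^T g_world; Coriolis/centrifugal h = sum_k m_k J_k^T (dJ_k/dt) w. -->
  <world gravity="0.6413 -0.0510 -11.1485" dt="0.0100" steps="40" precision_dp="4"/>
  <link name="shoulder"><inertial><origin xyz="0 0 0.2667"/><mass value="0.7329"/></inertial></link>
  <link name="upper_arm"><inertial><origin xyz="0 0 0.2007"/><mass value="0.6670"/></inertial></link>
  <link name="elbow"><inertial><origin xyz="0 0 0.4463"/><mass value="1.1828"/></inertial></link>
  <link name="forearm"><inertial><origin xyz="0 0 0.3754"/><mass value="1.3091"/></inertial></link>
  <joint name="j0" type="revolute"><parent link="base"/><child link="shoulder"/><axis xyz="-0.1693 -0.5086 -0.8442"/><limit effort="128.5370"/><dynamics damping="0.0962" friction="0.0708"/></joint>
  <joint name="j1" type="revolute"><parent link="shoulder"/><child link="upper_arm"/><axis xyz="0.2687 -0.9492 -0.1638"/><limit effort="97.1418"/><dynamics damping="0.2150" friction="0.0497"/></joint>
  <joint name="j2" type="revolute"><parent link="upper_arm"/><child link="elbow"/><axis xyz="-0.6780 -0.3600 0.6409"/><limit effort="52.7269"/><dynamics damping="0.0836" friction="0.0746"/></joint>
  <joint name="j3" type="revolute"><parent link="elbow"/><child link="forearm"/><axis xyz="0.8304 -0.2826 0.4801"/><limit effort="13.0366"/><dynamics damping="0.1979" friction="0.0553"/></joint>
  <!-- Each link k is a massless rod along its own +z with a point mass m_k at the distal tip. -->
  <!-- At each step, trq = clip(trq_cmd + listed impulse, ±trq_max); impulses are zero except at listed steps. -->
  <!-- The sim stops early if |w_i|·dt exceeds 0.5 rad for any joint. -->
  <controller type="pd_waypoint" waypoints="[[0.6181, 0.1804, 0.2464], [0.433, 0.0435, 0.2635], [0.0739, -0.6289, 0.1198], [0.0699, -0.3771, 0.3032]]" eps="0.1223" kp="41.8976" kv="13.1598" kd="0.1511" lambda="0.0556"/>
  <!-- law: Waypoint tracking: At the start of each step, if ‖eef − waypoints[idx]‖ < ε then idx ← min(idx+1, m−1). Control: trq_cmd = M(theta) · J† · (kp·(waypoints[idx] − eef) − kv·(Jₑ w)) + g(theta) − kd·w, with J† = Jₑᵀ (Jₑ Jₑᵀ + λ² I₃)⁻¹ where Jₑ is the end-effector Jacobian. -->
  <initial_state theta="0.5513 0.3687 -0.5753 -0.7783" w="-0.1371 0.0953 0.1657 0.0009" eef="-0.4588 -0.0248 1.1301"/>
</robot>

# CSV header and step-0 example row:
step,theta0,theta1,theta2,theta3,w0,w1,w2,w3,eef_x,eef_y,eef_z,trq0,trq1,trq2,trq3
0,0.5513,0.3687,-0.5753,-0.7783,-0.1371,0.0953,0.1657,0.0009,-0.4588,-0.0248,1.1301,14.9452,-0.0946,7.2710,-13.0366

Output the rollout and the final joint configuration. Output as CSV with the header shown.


step,theta0,theta1,theta2,theta3,w0,w1,w2,w3,eef_x,eef_y,eef_z,trq0,trq1,trq2,trq3
1,0.5536,0.3694,-0.5771,-0.7900,0.5971,0.0560,-0.5068,-2.3227,-0.4571,-0.0241,1.1291,13.1770,-1.0896,7.3896,-13.0366
2,0.5625,0.3703,-0.5847,-0.8243,1.1644,0.1126,-0.9914,-4.5020,-0.4525,-0.0229,1.1258,10.7796,-3.2853,7.8849,-13.0366
3,0.5762,0.3720,-0.5960,-0.8792,1.5595,0.2423,-1.2432,-6.4534,-0.4451,-0.0213,1.1200,7.6973,-6.4012,8.5581,-12.5187
4,0.5931,0.3752,-0.6086,-0.9519,1.8017,0.3958,-1.2624,-8.0587,-0.4350,-0.0192,1.1116,4.0925,-10.0122,9.2408,-10.8763
5,0.6118,0.3796,-0.6205,-1.0381,1.9418,0.4950,-1.0984,-9.1769,-0.4227,-0.0167,1.1006,0.3665,-13.6254,9.8578,-9.3391
6,0.6316,0.3848,-0.6301,-1.1336,2.0015,0.5410,-0.8000,-9.9139,-0.4086,-0.0139,1.0872,-3.1972,-16.8597,10.3105,-7.8278
7,0.6516,0.3902,-0.6362,-1.2350,1.9973,0.5411,-0.4076,-10.3700,-0.3930,-0.0107,1.0718,-6.4126,-19.5361,10.5649,-6.3099
8,0.6713,0.3955,-0.6380,-1.3400,1.9413,0.5042,0.0508,-10.6290,-0.3763,-0.0073,1.0545,-9.1872,-21.6212,10.6286,-4.7852
9,0.6902,0.4002,-0.6350,-1.4468,1.8446,0.4368,0.5550,-10.7549,-0.3588,-0.0037,1.0357,-11.4876,-23.1635,10.5441,-3.2713
10,0.7080,0.4041,-0.6268,-1.5545,1.7023,0.3559,1.1054,-10.8016,-0.3407,0.0001,1.0158,-13.3611,-24.2560,10.3042,-1.7945
11,0.7241,0.4072,-0.6128,-1.6624,1.5144,0.2697,1.7016,-10.8063,-0.3222,0.0039,0.9949,-14.8453,-24.9954,9.9358,-0.3844
12,0.7381,0.4094,-0.5926,-1.7703,1.2791,0.1841,2.3474,-10.7972,-0.3036,0.0079,0.9735,-15.9770,-25.4716,9.4665,0.9305
13,0.7496,0.4108,-0.5657,-1.8781,0.9936,0.1024,3.0503,-10.7967,-0.2850,0.0119,0.9517,-16.7801,-25.7613,8.9268,2.1240
14,0.7579,0.4114,-0.5315,-1.9860,0.6546,0.0245,3.8202,-10.8234,-0.2666,0.0159,0.9299,-17.2555,-25.9261,8.3556,3.1741
15,0.7625,0.4112,-0.4892,-2.0945,0.2541,-0.0495,4.6727,-10.8987,-0.2485,0.0198,0.9083,-17.3839,-26.0247,7.7986,4.0633
16,0.7629,0.4102,-0.4379,-2.2039,-0.1982,-0.1408,5.6126,-11.0330,-0.2310,0.0235,0.8872,-17.0526,-26.0900,7.3660,4.7786
17,0.7587,0.4080,-0.3769,-2.3150,-0.6738,-0.2903,6.6285,-11.2278,-0.2143,0.0270,0.8671,-16.0606,-26.1738,7.2508,5.3169
18,0.7498,0.4038,-0.3055,-2.4284,-1.1348,-0.5464,7.6983,-11.4847,-0.1983,0.0301,0.8484,-14.1055,-26.3951,7.7325,5.6909
19,0.7369,0.3960,-0.2235,-2.5443,-1.4644,-1.0128,8.7149,-11.7489,-0.1834,0.0325,0.8318,-10.6770,-27.0553,9.3250,5.9331
20,0.7223,0.3819,-0.1327,-2.6623,-1.4234,-1.8463,9.4208,-11.8550,-0.1695,0.0343,0.8181,-5.1773,-28.8472,12.7109,6.0938
21,0.7117,0.3567,-0.0382,-2.7793,-0.6424,-3.2077,9.4038,-11.4949,-0.1566,0.0354,0.8082,2.1963,-32.7456,17.9239,6.1913
22,0.7140,0.3151,0.0514,-2.8894,1.1459,-5.1062,8.4625,-10.4641,-0.1444,0.0364,0.8025,7.8676,-37.6738,21.6418,6.0916
23,0.7390,0.2527,0.1280,-2.9858,3.8590,-7.3343,6.8990,-8.8144,-0.1321,0.0379,0.7998,5.5384,-37.1295,17.5291,5.5616
24,0.7927,0.1689,0.1885,-3.0631,6.8659,-9.3649,5.3830,-6.7222,-0.1192,0.0406,0.7984,-1.7243,-29.5167,8.7361,4.7806
25,0.8740,0.0683,0.2379,-3.1198,9.3567,-10.7185,4.7219,-4.7481,-0.1052,0.0444,0.7961,-6.5082,-22.0317,2.8604,4.0492
26,0.9765,-0.0426,0.2867,-3.1601,11.1249,-11.4434,5.2186,-3.4398,-0.0903,0.0491,0.7921,-8.3910,-16.8015,-0.0829,3.3809
27,1.0940,-0.1586,0.3453,-3.1911,12.3385,-11.7518,6.6146,-2.8691,-0.0745,0.0543,0.7862,-8.6761,-12.8847,-1.7848,2.7254
28,1.2217,-0.2765,0.4207,-3.2195,13.1788,-11.8088,8.5298,-2.8883,-0.0578,0.0598,0.7786,-8.1056,-9.6117,-3.0510,2.0456
29,1.3566,-0.3942,0.5165,-3.2502,13.7912,-11.7521,10.6508,-3.3100,-0.0403,0.0652,0.7698,-7.0924,-6.7502,-4.1594,1.3166
30,1.4971,-0.5114,0.6336,-3.2863,14.3082,-11.7135,12.7780,-3.9642,-0.0221,0.0705,0.7601,-5.9104,-4.2621,-5.1995,0.5307
31,1.6428,-0.6289,0.7716,-3.3296,14.8551,-11.8163,14.8282,-4.7167,-0.0032,0.0754,0.7497,-4.7527,-2.1924,-6.2092,-0.2990
32,1.7946,-0.7485,0.9297,-3.3805,15.5350,-12.1684,16.7994,-5.4530,0.0164,0.0799,0.7387,-3.7657,-0.6540,-7.2257,-1.1446
33,1.9540,-0.8732,1.1071,-3.4380,16.3628,-12.8208,18.6651,-5.9932,0.0365,0.0840,0.7270,-3.1074,0.1124,-8.3161,-1.9854
34,2.1212,-1.0050,1.3013,-3.4980,16.9734,-13.4974,19.9823,-5.8071,0.0567,0.0882,0.7144,-3.0748,-0.5022,-9.6212,-2.8601
35,2.2878,-1.1385,1.4989,-3.5475,15.9213,-12.7618,18.9592,-3.6501,0.0758,0.0933,0.6998,-4.0816,-3.6028,-11.2832,-3.9231
36,2.4312,-1.2522,1.6696,-3.5660,12.5299,-9.7117,14.8627,0.0263,0.0926,0.1003,0.6827,-5.4298,-8.1215,-12.8976,-5.0498
37,2.5398,-1.3351,1.7991,-3.5529,9.2957,-6.9717,11.1611,2.3961,0.1075,0.1087,0.6639,-5.9780,-11.2016,-14.0294,-5.7800
38,2.6205,-1.3960,1.8981,-3.5232,6.9344,-5.3149,8.7711,3.4244,0.1216,0.1175,0.6451,-6.0287,-13.0271,-14.8788,-6.1916
39,2.6804,-1.4439,1.9773,-3.4867,5.1010,-4.3049,7.1556,3.8115,0.1354,0.1264,0.6268,-5.9554,-14.2917,-15.6282,-6.4527
40,2.7236,-1.4834,2.0426,-3.4479,3.5573,-3.6299,5.9401,3.9210,0.1490,0.1352,0.6093,,,,
# final theta (rad): 2.7236 -1.4834 2.0426 -3.4479


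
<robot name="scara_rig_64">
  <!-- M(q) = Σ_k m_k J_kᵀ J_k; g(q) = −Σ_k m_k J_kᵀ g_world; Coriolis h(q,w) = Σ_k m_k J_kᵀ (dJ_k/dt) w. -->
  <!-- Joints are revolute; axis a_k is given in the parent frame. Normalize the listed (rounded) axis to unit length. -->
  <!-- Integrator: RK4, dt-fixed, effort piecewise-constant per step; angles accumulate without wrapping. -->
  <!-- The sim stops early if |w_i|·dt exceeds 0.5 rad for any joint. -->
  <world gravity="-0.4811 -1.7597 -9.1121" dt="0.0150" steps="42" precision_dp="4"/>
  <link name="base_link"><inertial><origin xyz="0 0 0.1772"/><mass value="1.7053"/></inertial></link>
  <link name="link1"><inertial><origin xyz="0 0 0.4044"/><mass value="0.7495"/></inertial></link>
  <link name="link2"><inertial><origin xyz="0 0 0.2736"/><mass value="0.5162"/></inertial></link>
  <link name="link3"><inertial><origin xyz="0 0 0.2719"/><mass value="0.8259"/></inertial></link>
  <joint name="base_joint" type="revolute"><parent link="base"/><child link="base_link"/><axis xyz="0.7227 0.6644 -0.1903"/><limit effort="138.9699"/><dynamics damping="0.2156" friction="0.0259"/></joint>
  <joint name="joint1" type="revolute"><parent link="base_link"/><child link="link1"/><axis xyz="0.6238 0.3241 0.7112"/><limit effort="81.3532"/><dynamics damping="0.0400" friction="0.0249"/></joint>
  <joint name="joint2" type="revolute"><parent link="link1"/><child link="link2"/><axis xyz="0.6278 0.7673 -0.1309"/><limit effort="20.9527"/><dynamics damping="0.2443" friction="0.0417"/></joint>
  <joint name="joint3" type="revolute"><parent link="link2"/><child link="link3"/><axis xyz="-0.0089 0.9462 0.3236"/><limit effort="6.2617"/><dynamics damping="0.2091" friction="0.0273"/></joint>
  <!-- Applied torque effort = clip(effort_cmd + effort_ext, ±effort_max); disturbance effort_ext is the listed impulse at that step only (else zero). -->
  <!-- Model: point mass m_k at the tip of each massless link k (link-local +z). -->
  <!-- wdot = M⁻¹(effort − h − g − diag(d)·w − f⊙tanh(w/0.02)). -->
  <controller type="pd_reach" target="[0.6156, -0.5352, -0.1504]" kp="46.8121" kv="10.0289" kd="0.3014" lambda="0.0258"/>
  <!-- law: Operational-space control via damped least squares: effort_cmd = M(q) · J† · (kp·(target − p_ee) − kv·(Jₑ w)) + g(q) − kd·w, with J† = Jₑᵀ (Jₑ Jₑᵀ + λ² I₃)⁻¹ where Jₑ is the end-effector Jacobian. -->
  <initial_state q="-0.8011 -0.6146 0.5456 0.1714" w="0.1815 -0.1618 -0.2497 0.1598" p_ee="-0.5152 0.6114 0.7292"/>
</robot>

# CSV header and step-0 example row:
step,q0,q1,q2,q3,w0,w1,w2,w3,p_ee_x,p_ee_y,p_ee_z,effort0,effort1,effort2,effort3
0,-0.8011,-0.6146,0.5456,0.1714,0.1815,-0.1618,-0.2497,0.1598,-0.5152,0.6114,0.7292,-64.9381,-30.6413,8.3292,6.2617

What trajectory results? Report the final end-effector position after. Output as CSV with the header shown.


step,q0,q1,q2,q3,w0,w1,w2,w3,p_ee_x,p_ee_y,p_ee_z,effort0,effort1,effort2,effort3
1,-0.8094,-0.6469,0.5892,0.2004,-1.2532,-4.0320,5.7602,3.8885,-0.5106,0.6059,0.7246,-40.9811,-20.1498,7.3725,6.2617
2,-0.8349,-0.7228,0.6941,0.2914,-2.1266,-5.9399,7.9484,8.3007,-0.4996,0.5887,0.7094,-11.7643,-7.0137,9.1449,6.2617
3,-0.8695,-0.8159,0.8146,0.4391,-2.4658,-6.4082,8.0887,11.1979,-0.4833,0.5623,0.6831,9.8456,3.5126,10.7423,6.0715
4,-0.9071,-0.9094,0.9337,0.6153,-2.5593,-6.0656,7.8961,12.1172,-0.4633,0.5295,0.6474,23.0134,10.3633,11.2532,5.3288
5,-0.9454,-0.9951,1.0522,0.7940,-2.5500,-5.3914,8.0138,11.6250,-0.4409,0.4926,0.6053,30.1370,14.1190,10.7775,4.5638
6,-0.9832,-1.0700,1.1753,0.9597,-2.4927,-4.6199,8.4787,10.4360,-0.4165,0.4532,0.5599,33.2995,15.7095,9.6978,3.6911
7,-1.0200,-1.1333,1.3074,1.1045,-2.4025,-3.8292,9.1851,8.8615,-0.3900,0.4127,0.5136,33.9272,15.8463,8.3124,2.7833
8,-1.0551,-1.1847,1.4511,1.2236,-2.2864,-3.0216,9.9904,7.0129,-0.3611,0.3718,0.4681,32.9059,14.9825,6.7794,1.9470
9,-1.0884,-1.2238,1.6066,1.3133,-2.1460,-2.1754,10.7390,4.9344,-0.3299,0.3311,0.4245,30.8478,13.4364,5.1562,1.2759
10,-1.1193,-1.2499,1.7720,1.3705,-1.9707,-1.2786,11.2838,2.6774,-0.2963,0.2908,0.3836,28.3272,11.5115,3.4414,0.8312
11,-1.1472,-1.2623,1.9433,1.3932,-1.7304,-0.3476,11.5179,0.3441,-0.2603,0.2511,0.3453,26.0117,9.5553,1.6069,0.6266
12,-1.1706,-1.2609,2.1155,1.3815,-1.3718,0.5657,11.4053,-1.8837,-0.2223,0.2121,0.3088,24.6709,7.9325,-0.3836,0.6073
13,-1.1874,-1.2461,2.2836,1.3384,-0.8375,1.4240,10.9906,-3.8230,-0.1827,0.1741,0.2729,25.1012,6.9490,-2.5783,0.6955
14,-1.1943,-1.2191,2.4437,1.2695,-0.0686,2.1972,10.3647,-5.3052,-0.1430,0.1379,0.2360,28.2594,6.8403,-5.0680,0.7898
15,-1.1875,-1.1812,2.5934,1.1826,0.9996,2.8614,9.6186,-6.2312,-0.1049,0.1048,0.1967,35.6921,7.8575,-8.0268,0.8062
16,-1.1615,-1.1343,2.7314,1.0861,2.4817,3.3732,8.8124,-6.5888,-0.0710,0.0764,0.1544,50.3652,10.3722,-11.7352,0.7035
17,-1.1082,-1.0815,2.8571,0.9879,4.6301,3.6487,7.9836,-6.4743,-0.0440,0.0544,0.1097,77.0551,14.2944,-16.3788,0.5034
18,-1.0134,-1.0286,2.9709,0.8935,7.9955,3.3825,7.2195,-6.1531,-0.0266,0.0403,0.0649,103.9666,11.6205,-19.2912,0.3339
19,-0.8560,-0.9956,3.0761,0.8017,12.9651,1.0649,6.8231,-6.2463,-0.0204,0.0356,0.0240,20.8603,-23.9145,-9.3473,0.5542
20,-0.6469,-1.0244,3.1770,0.7035,14.8708,-4.7183,6.6077,-6.9559,-0.0234,0.0394,-0.0078,-54.1708,-35.7504,-5.1962,1.4131
21,-0.4402,-1.1242,3.2680,0.6018,12.6345,-8.4993,5.5170,-6.5394,-0.0274,0.0471,-0.0290,-48.6318,-25.6528,-7.3983,2.1577
22,-0.2698,-1.2642,3.3399,0.5158,10.0764,-10.1725,4.1039,-4.8559,-0.0255,0.0530,-0.0427,-32.3365,-16.5116,-8.0164,2.3485
23,-0.1335,-1.4216,3.3919,0.4591,8.1004,-10.8545,2.8828,-2.7056,-0.0157,0.0539,-0.0530,-18.9721,-10.0666,-7.3944,2.1534
24,-0.0221,-1.5855,3.4286,0.4340,6.7502,-11.0475,2.0562,-0.6795,0.0007,0.0484,-0.0626,-9.8963,-5.4951,-6.4852,1.8077
25,0.0728,-1.7500,3.4558,0.4367,5.9128,-10.9073,1.6297,0.9812,0.0217,0.0368,-0.0730,-5.4741,-2.0209,-5.7561,1.4474
26,0.1577,-1.9101,3.4790,0.4617,5.4187,-10.4584,1.4896,2.3095,0.0454,0.0201,-0.0847,-5.3380,0.8586,-5.2975,1.1023
27,0.2361,-2.0615,3.5014,0.5044,5.0492,-9.7569,1.5244,3.3389,0.0702,-0.0008,-0.0975,-7.2314,3.1846,-5.0596,0.8083
28,0.3086,-2.2016,3.5254,0.5600,4.6334,-8.9418,1.6786,4.0229,0.0952,-0.0247,-0.1112,-8.9905,4.8223,-4.9843,0.6195
29,0.3742,-2.3296,3.5524,0.6229,4.1094,-8.1530,1.9326,4.3117,0.1198,-0.0505,-0.1254,-10.0829,5.8270,-5.0042,0.5708
30,0.4312,-2.4465,3.5838,0.6873,3.4836,-7.4593,2.2704,4.2106,0.1437,-0.0775,-0.1395,-10.7076,6.3691,-5.0516,0.6584
31,0.4783,-2.5537,3.6207,0.7477,2.8045,-6.8569,2.6597,3.7928,0.1669,-0.1050,-0.1532,-11.0664,6.5864,-5.0769,0.8440
32,0.5154,-2.6524,3.6635,0.8004,2.1538,-6.3037,3.0420,3.2009,0.1893,-0.1326,-0.1658,-11.2582,6.5511,-5.0496,1.0653
33,0.5435,-2.7429,3.7115,0.8439,1.6108,-5.7650,3.3526,2.6018,0.2112,-0.1600,-0.1772,-11.3309,6.3064,-4.9545,1.2607
34,0.5645,-2.8254,3.7635,0.8792,1.2096,-5.2381,3.5556,2.1080,0.2326,-0.1866,-0.1870,-11.3182,5.9071,-4.7928,1.3963
35,0.5804,-2.9002,3.8177,0.9079,0.9344,-4.7420,3.6546,1.7442,0.2536,-0.2123,-0.1950,-11.2508,5.4234,-4.5787,1.4731
36,0.5930,-2.9680,3.8728,0.9319,0.7487,-4.2942,3.6745,1.4813,0.2743,-0.2367,-0.2014,-11.1535,4.9176,-4.3316,1.5093
37,0.6031,-3.0294,3.9278,0.9525,0.6206,-3.9010,3.6403,1.2826,0.2945,-0.2599,-0.2061,-11.0434,4.4295,-4.0686,1.5228
38,0.6117,-3.0854,3.9820,0.9704,0.5290,-3.5600,3.5705,1.1226,0.3141,-0.2816,-0.2092,-10.9315,3.9779,-3.8015,1.5255
39,0.6191,-3.1366,4.0349,0.9861,0.4613,-3.2645,3.4767,0.9875,0.3331,-0.3020,-0.2111,-10.8245,3.5683,-3.5378,1.5236
40,0.6256,-3.1836,4.0863,1.0000,0.4101,-3.0073,3.3663,0.8704,0.3514,-0.3210,-0.2117,-10.7269,3.1996,-3.2816,1.5203
41,0.6314,-3.2270,4.1359,1.0122,0.3706,-2.7814,3.2444,0.7676,0.3689,-0.3387,-0.2114,-10.6419,2.8679,-3.0352,1.5170
42,0.6367,-3.2672,4.1837,1.0230,0.3396,-2.5813,3.1146,0.6772,0.3856,-0.3551,-0.2102,,,,
# final p_ee position (m): 0.3856 -0.3551 -0.2102
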